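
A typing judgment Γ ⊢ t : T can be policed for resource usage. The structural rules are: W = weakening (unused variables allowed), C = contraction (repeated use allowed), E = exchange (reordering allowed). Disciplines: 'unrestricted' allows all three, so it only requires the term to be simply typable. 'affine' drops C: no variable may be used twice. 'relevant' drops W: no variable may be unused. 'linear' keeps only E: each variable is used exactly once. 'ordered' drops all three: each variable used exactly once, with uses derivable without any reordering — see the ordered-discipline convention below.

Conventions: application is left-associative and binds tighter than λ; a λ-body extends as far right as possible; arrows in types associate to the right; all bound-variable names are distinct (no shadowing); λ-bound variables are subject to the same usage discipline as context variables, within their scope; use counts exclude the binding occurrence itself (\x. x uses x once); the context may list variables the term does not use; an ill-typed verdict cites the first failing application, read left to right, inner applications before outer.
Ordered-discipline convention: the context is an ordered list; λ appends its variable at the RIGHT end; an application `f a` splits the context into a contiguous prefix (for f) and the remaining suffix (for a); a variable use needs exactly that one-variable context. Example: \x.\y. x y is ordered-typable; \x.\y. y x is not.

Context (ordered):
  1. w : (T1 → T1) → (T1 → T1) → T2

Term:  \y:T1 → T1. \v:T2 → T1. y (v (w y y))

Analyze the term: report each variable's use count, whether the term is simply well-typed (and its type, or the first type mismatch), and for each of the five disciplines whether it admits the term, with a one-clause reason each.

counts: w=1, y [bound]=3, v [bound]=1
left-to-right use order: y, v, w, y, y
typing: well-typed — term : (T1 → T1) → (T2 → T1) → T1
ordered: ✗, repeated use of y ×3
linear: ✗, repeated use of y ×3
affine: ✗, repeated use of y ×3
relevant: ✓, none of w, y, v goes unused
unrestricted: ✓, type-checks ((T1 → T1) → (T2 → T1) → T1) and nothing is barred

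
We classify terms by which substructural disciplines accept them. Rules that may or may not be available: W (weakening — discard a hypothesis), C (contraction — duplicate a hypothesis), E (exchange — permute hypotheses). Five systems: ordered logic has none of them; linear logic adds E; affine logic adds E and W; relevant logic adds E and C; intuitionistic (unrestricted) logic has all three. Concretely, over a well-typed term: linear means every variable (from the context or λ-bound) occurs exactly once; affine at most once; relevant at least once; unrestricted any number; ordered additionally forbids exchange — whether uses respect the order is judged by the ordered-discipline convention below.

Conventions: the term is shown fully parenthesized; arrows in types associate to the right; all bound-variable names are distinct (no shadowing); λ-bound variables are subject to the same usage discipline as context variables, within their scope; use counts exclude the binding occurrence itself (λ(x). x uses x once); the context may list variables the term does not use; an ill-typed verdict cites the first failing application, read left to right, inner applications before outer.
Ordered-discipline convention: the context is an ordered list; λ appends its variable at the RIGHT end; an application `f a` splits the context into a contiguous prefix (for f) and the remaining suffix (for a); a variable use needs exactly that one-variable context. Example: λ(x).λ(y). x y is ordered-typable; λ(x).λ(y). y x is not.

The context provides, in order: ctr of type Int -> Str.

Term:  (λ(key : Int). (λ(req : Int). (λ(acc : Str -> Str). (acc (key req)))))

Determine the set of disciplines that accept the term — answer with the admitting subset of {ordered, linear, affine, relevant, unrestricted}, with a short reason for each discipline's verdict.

admitted in: none
use counts: ctr: 0×; key [bound]: 1×; req [bound]: 1×; acc [bound]: 1×
use order (left to right): acc, key, req
typing: ill-typed: non-function type Int applied to an argument
ordered: ✗, a type mismatch blocks all five
linear: ✗, the type mismatch rejects it
affine: ✗, not simply typable
relevant: ✗, fails simple typing
unrestricted: ✗, a type mismatch blocks all five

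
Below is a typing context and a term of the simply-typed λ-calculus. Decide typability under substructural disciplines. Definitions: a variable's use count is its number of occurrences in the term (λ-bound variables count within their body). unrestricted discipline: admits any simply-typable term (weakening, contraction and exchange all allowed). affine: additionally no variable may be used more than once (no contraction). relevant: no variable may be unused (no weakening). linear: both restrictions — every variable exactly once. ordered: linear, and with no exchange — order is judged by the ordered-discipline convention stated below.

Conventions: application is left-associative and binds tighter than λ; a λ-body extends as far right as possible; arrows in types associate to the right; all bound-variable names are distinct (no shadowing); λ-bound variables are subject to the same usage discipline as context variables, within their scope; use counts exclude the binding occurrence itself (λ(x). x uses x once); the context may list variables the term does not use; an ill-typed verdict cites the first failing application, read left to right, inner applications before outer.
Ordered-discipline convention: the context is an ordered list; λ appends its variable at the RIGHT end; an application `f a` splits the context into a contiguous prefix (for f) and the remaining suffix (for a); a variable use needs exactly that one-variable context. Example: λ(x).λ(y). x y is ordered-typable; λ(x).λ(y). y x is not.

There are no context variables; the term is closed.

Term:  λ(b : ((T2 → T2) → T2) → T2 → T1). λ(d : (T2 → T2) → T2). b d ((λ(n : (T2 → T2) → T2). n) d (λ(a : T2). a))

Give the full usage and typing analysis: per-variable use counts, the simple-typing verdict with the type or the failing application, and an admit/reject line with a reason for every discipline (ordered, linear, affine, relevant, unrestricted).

use counts: b (λ-bound): 1×, d (λ-bound): 2×, n (λ-bound): 1×, a (λ-bound): 1×
use order (left to right): b, d, n, d, a
typing: ✓ — (((T2 → T2) → T2) → T2 → T1) → ((T2 → T2) → T2) → T1
ordered: ✗, d ×2 used more than once (contraction)
linear: ✗, d ×2 used more than once (contraction)
affine: ✗, d ×2 used more than once (contraction)
relevant: ✓, none of b, d, n, a goes unused
unrestricted: ✓, well-typed at (((T2 → T2) → T2) → T2 → T1) → ((T2 → T2) → T2) → T1; no restrictions here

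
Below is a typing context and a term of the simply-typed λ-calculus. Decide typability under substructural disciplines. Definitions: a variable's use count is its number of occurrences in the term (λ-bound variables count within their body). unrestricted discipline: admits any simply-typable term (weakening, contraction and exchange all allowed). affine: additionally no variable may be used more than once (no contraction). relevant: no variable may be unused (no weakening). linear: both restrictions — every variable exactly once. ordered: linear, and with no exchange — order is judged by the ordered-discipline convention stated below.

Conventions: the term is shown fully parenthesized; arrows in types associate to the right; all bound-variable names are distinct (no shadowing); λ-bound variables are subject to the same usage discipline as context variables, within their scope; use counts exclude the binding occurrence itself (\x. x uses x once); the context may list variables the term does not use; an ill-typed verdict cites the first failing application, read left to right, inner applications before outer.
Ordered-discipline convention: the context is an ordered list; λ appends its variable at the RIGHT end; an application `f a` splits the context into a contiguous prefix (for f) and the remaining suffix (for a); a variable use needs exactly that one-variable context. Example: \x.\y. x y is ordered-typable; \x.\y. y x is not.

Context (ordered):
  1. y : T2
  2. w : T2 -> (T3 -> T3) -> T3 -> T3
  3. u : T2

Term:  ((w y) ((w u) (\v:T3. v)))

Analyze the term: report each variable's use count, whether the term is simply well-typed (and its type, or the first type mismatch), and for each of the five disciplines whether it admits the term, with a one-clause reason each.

variable uses: y: 1; w: 2; u: 1; v (λ-bound): 1
uses in reading order: w, y, w, u, v
typing: well-typed at T3 -> T3
ordered: ✗ — repeated use of w ×2
linear: ✗ — repeated use of w ×2
affine: ✗ — repeated use of w ×2
relevant: ✓ — every one of y, w, u, v appears
unrestricted: ✓ — typability at T3 -> T3 is all that's needed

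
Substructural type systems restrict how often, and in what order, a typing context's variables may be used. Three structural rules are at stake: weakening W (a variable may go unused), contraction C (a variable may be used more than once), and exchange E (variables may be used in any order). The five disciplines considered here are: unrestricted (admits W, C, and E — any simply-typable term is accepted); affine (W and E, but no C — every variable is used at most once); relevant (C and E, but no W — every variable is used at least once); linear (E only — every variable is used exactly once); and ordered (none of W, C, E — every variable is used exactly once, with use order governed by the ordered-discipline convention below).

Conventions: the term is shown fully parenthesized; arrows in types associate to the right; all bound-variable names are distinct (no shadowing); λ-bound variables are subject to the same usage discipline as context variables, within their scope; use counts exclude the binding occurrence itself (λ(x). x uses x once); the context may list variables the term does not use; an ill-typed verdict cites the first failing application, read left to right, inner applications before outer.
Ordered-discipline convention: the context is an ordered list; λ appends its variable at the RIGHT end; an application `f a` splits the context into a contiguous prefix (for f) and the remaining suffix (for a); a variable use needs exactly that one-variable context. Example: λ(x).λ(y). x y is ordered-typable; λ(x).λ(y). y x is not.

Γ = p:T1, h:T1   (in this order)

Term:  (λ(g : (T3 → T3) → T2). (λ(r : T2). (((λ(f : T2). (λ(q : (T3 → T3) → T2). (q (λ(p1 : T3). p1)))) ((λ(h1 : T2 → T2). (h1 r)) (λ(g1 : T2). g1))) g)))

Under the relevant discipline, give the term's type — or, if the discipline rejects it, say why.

not well-typed under relevant — p, h, f never used (weakening)
use counts: p=0; h=0; g (bound)=1; r (bound)=1; f (bound)=0; q (bound)=1; p1 (bound)=1; h1 (bound)=1; g1 (bound)=1
left-to-right use order: q, p1, h1, r, g1, g
typing: well-typed — term : ((T3 → T3) → T2) → T2 → T2
all disciplines: ordered ✗ | linear ✗ | affine ✓ | relevant ✗ | unrestricted ✓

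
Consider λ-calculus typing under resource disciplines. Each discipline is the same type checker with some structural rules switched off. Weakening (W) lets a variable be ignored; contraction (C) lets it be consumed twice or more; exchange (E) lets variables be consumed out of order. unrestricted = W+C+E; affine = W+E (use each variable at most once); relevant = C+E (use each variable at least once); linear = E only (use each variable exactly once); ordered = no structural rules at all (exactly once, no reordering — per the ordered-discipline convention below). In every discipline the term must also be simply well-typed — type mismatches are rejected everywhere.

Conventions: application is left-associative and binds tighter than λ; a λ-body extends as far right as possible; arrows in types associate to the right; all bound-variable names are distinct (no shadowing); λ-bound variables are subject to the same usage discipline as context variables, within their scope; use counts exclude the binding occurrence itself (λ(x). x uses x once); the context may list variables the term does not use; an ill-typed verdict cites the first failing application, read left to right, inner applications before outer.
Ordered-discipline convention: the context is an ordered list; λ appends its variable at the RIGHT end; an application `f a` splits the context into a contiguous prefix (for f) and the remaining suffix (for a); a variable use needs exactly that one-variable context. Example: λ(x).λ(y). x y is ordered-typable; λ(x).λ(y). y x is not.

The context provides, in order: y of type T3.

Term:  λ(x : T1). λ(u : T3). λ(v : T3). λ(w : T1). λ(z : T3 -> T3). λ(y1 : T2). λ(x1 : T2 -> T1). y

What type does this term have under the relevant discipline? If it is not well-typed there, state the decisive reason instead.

not well-typed under relevant — x, u, v, w, z, y1, x1 left unused
use counts: y: 1; x (λ-bound): 0; u (λ-bound): 0; v (λ-bound): 0; w (λ-bound): 0; z (λ-bound): 0; y1 (λ-bound): 0; x1 (λ-bound): 0
left-to-right use order: y
typing: the term checks, with type T1 -> T3 -> T3 -> T1 -> (T3 -> T3) -> T2 -> (T2 -> T1) -> T3
all disciplines: ordered ✗, linear ✗, affine ✓, relevant ✗, unrestricted ✓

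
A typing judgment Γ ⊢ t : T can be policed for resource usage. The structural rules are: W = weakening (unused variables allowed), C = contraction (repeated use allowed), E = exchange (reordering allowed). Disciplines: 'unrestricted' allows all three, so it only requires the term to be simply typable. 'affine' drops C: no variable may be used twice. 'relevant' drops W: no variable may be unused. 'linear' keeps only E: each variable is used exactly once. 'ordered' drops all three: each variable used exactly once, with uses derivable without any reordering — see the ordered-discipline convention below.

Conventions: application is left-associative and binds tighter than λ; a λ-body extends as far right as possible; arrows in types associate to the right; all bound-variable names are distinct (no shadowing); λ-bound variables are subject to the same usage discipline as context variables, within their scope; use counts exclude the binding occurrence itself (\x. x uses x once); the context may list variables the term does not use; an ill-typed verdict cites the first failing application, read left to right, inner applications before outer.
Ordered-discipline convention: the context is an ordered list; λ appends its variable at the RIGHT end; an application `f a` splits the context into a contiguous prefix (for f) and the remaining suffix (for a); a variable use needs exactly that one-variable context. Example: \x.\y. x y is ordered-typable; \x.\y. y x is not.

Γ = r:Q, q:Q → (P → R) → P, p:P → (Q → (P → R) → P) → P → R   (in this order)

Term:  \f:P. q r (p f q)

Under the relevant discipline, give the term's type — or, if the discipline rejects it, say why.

term : P → P
variable uses: r ×1; q ×2; p ×1; f [bound] ×1
order of uses: q, r, p, f, q
typing: ✓ — P → P
per-discipline verdicts: ordered ✗, linear ✗, affine ✗, relevant ✓, unrestricted ✓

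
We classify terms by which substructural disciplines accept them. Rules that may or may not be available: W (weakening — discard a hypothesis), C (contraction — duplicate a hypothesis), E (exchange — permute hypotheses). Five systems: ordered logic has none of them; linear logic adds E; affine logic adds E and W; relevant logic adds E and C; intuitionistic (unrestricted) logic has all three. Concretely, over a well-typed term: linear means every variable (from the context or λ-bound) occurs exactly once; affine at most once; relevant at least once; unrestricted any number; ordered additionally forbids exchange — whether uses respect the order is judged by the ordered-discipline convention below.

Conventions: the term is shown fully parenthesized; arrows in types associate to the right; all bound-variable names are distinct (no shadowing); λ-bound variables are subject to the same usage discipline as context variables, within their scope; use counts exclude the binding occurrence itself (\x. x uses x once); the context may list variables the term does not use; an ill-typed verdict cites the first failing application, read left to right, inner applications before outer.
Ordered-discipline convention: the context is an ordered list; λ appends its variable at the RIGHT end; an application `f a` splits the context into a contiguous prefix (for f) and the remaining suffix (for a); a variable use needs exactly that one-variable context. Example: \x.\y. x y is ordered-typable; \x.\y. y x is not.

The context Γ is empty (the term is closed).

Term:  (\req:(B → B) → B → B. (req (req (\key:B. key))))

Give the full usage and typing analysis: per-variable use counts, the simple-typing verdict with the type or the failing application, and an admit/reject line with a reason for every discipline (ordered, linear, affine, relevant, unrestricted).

usage: req (λ-bound): 2, key (λ-bound): 1
use order (left to right): req, req, key
typing: well-typed at ((B → B) → B → B) → B → B
ordered: ✗ — req ×2 used more than once (contraction)
linear: ✗ — req ×2 used more than once (contraction)
affine: ✗ — req ×2 used more than once (contraction)
relevant: ✓ — none of req, key goes unused
unrestricted: ✓ — typability at ((B → B) → B → B) → B → B is all that's needed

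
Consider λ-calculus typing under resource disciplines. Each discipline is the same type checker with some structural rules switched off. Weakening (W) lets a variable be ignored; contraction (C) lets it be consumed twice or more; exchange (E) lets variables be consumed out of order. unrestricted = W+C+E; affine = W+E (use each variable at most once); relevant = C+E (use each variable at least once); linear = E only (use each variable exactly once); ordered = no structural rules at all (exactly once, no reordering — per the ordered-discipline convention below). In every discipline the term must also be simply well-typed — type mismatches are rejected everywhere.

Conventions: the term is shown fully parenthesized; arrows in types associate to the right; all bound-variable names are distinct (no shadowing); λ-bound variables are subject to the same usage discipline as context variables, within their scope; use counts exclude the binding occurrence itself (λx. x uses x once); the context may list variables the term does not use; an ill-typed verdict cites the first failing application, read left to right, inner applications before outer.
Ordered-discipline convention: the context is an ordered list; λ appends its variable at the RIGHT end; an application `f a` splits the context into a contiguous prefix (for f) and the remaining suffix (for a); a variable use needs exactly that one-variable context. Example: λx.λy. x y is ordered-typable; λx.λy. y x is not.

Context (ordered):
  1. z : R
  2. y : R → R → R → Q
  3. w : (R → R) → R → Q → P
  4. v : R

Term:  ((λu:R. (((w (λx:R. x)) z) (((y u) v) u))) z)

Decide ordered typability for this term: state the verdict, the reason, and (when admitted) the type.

no — uses contraction: z ×2, u ×2
use counts: z=2; y=1; w=1; v=1; u [bound]=2; x [bound]=1
left-to-right use order: w, x, z, y, u, v, u, z
typing: ✓ — P
per-discipline verdicts: ordered ✗ · linear ✗ · affine ✗ · relevant ✓ · unrestricted ✓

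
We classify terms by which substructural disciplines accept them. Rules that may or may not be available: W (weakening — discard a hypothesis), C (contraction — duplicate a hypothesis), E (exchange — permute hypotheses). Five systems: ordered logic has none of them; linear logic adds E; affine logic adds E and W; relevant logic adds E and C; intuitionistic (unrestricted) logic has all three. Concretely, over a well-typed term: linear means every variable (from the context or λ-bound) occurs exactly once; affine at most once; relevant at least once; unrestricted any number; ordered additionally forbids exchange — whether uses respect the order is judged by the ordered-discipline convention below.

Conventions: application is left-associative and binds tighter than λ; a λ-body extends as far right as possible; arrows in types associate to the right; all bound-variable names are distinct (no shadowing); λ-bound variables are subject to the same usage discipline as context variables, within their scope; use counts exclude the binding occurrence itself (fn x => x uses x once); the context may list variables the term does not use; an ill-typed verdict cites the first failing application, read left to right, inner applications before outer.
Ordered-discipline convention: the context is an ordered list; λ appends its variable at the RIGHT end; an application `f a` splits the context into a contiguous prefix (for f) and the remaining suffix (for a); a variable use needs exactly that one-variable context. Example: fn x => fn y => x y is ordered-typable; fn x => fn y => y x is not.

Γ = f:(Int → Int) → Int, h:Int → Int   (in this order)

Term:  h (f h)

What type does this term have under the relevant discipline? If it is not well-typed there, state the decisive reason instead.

term : Int
counts: f=1; h=2
uses in reading order: h, f, h
typing: ✓ — Int
all disciplines: ordered ✗; linear ✗; affine ✗; relevant ✓; unrestricted ✓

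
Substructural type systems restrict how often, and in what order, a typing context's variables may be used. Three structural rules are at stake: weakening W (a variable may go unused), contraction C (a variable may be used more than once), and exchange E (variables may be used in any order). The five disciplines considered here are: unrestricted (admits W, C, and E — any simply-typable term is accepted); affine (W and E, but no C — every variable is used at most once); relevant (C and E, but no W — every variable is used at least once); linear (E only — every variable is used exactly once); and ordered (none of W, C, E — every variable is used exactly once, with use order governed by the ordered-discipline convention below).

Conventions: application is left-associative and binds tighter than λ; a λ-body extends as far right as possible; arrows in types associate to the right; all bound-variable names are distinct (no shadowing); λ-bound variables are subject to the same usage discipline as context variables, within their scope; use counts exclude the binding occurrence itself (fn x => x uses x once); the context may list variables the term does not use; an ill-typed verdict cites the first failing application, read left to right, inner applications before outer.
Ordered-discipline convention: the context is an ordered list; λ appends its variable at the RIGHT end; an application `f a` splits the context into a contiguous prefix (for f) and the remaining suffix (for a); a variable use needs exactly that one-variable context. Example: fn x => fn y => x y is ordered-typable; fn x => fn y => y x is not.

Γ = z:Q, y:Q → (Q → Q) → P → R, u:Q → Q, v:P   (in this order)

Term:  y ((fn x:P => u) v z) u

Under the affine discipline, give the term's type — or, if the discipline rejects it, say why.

not well-typed under affine — u ×2 used more than once (contraction)
variable uses: z=1; y=1; u=2; v=1; x (bound)=0
left-to-right use order: y, u, v, z, u
typing: well-typed — term : P → R
across the five disciplines: ordered ✗ · linear ✗ · affine ✗ · relevant ✗ · unrestricted ✓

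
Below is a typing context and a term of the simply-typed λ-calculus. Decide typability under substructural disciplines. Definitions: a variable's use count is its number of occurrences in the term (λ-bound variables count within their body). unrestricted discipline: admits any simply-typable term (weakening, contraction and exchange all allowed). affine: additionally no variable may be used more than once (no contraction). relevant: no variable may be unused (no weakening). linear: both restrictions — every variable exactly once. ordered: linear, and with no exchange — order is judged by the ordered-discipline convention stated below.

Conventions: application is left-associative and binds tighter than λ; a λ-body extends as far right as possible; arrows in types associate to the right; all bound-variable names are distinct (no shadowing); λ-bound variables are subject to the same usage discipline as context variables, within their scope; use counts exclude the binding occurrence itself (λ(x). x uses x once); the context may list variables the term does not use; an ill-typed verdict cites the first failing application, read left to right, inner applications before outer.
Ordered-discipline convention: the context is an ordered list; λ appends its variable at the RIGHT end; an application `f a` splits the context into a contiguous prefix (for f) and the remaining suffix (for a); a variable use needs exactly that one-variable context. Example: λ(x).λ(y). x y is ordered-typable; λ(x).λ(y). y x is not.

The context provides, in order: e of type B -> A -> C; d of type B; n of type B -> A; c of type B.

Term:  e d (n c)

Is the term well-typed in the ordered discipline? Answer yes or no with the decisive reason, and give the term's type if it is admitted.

yes — e, d, n, c once each; derivable with no W/C/E; term : C
use counts: e: 1×, d: 1×, n: 1×, c: 1×
use order (left to right): e, d, n, c
typing: ✓ — C
summary: ordered ✓ · linear ✓ · affine ✓ · relevant ✓ · unrestricted ✓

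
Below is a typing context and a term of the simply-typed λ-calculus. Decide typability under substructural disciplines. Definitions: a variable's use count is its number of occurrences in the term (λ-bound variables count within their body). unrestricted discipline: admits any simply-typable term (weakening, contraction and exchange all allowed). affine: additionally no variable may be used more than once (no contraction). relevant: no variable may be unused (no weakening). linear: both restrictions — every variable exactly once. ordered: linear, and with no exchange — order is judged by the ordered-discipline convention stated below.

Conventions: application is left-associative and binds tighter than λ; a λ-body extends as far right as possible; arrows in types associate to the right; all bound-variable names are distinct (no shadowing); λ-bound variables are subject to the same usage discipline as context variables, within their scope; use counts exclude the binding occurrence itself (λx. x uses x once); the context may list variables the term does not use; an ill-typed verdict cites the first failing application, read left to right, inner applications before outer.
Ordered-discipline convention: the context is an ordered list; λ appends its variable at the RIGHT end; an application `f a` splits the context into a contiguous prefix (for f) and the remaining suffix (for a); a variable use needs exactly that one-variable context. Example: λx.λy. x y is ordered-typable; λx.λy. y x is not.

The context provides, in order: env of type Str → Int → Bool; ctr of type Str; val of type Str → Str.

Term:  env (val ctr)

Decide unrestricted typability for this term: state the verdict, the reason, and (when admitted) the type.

yes — well-typed at Int → Bool; no restrictions here; term : Int → Bool
use counts: env: 1×, ctr: 1×, val: 1×
uses in reading order: env, val, ctr
typing: the term checks, with type Int → Bool
all disciplines: ordered ✗; linear ✓; affine ✓; relevant ✓; unrestricted ✓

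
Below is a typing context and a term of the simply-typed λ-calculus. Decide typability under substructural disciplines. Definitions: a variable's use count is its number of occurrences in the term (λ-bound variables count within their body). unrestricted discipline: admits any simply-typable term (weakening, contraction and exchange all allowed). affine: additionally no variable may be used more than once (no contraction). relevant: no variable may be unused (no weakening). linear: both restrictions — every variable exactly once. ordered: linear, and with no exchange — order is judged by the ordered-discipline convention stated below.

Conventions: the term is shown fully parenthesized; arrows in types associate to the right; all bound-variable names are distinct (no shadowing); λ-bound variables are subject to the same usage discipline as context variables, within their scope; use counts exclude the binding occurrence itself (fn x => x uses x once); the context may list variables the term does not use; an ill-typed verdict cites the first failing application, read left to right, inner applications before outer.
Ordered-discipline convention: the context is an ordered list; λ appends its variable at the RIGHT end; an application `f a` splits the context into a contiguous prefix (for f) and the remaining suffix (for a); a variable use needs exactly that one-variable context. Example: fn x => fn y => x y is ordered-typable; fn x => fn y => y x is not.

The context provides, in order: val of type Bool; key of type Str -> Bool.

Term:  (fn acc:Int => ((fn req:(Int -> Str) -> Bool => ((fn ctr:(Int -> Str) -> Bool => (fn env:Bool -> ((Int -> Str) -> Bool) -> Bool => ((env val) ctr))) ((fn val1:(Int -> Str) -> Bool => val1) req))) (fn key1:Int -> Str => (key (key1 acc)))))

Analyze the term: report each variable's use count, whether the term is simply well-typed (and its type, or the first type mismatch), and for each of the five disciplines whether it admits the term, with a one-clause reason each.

counts: val ×1; key ×1; acc (bound) ×1; req (bound) ×1; ctr (bound) ×1; env (bound) ×1; val1 (bound) ×1; key1 (bound) ×1
use order (left to right): env, val, ctr, val1, req, key, key1, acc
typing: ✓ — Int -> (Bool -> ((Int -> Str) -> Bool) -> Bool) -> Bool
ordered: ✗ — needs exchange: uses follow env, val, ctr, val1, req, key, key1, acc
linear: ✓ — val, key, acc, req, ctr, env, val1, key1: one use apiece
affine: ✓ — at most one use each (val, key, acc, req, ctr, env, val1, key1)
relevant: ✓ — every one of val, key, acc, req, ctr, env, val1, key1 appears
unrestricted: ✓ — well-typed at Int -> (Bool -> ((Int -> Str) -> Bool) -> Bool) -> Bool; no restrictions here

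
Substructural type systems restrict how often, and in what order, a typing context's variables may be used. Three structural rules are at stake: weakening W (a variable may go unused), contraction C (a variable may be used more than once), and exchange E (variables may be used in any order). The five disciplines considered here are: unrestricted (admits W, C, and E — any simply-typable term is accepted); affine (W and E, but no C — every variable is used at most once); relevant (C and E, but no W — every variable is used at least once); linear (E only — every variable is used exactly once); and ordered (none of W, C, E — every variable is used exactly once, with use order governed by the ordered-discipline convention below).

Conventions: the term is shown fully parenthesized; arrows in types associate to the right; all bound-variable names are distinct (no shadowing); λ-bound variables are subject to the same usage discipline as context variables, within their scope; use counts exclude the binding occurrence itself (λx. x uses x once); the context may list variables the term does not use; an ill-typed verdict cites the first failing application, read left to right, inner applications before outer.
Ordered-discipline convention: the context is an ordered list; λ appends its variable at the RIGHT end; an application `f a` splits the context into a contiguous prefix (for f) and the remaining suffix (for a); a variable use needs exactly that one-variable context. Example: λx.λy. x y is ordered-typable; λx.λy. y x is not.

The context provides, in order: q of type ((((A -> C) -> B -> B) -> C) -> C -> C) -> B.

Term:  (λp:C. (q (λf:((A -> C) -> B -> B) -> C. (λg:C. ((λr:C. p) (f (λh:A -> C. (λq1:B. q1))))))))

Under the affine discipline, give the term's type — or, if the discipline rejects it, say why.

term : C -> B
variable uses: q=1, p (λ-bound)=1, f (λ-bound)=1, g (λ-bound)=0, r (λ-bound)=0, h (λ-bound)=0, q1 (λ-bound)=1
order of uses: q, p, f, q1
typing: well-typed at C -> B
per-discipline verdicts: ordered ✗; linear ✗; affine ✓; relevant ✗; unrestricted ✓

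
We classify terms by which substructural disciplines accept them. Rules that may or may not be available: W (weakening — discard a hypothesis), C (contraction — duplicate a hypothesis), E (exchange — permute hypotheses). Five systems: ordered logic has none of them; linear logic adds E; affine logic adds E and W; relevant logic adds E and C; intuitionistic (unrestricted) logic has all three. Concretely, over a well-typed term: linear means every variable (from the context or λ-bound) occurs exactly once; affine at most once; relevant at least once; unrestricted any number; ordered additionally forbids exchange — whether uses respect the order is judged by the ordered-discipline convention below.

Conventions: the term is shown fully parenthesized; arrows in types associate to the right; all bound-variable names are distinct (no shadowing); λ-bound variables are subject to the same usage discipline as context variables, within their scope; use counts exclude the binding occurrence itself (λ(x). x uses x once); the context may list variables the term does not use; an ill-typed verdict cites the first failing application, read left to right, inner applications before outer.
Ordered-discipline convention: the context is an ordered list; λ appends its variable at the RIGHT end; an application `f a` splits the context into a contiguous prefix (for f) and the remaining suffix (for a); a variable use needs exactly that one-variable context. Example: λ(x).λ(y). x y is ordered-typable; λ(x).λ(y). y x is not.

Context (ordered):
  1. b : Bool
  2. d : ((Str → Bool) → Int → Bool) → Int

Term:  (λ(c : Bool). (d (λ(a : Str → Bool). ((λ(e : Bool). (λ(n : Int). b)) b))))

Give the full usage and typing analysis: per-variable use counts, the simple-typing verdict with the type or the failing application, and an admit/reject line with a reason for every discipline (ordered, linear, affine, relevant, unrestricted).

variable uses: b=2, d=1, c (λ-bound)=0, a (λ-bound)=0, e (λ-bound)=0, n (λ-bound)=0
use order (left to right): d, b, b
typing: well-typed — term : Bool → Int
ordered: ✗ — b ×2 used more than once (contraction); needs weakening: c, a, e, n unused
linear: ✗ — b ×2 used more than once (contraction); needs weakening: c, a, e, n unused
affine: ✗ — b ×2 used more than once (contraction)
relevant: ✗ — needs weakening: c, a, e, n unused
unrestricted: ✓ — typability at Bool → Int is all that's needed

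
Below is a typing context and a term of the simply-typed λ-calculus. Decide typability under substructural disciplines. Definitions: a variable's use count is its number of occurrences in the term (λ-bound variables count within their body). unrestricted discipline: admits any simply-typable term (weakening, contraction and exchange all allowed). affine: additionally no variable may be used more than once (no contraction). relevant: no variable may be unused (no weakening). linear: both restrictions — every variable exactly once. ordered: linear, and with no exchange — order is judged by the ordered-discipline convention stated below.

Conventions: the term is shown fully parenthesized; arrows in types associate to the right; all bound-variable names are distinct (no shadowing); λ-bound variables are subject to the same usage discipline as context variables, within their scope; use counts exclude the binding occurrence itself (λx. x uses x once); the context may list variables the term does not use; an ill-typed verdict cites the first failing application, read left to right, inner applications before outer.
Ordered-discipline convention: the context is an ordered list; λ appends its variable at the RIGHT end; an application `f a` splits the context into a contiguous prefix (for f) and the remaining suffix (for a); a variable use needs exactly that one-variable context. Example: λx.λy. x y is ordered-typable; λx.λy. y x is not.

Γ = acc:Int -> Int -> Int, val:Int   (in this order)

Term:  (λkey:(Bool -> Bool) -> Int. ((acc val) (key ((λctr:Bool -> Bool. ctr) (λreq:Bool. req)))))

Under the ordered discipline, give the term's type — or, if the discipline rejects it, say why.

term : ((Bool -> Bool) -> Int) -> Int
usage: acc=1; val=1; key (bound)=1; ctr (bound)=1; req (bound)=1
order of uses: acc, val, key, ctr, req
typing: well-typed at ((Bool -> Bool) -> Int) -> Int
summary: ordered ✓ | linear ✓ | affine ✓ | relevant ✓ | unrestricted ✓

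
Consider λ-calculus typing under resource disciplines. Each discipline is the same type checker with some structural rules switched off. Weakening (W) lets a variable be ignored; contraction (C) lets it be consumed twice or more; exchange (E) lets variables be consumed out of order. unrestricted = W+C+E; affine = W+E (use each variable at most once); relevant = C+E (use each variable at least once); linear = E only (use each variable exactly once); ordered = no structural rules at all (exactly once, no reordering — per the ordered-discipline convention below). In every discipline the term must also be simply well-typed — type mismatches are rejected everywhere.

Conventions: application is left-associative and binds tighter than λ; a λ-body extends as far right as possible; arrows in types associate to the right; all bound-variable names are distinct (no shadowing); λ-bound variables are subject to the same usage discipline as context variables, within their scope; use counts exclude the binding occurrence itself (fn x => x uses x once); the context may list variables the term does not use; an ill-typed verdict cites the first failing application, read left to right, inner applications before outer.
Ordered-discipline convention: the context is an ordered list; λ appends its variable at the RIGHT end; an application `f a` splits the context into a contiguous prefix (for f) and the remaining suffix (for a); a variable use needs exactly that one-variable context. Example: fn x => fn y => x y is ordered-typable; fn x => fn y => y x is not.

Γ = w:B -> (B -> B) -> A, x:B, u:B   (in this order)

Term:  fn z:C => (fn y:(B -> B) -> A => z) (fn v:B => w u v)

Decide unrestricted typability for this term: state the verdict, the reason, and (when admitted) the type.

no — fails simple typing
counts: w=1; x=0; u=1; z [bound]=1; y [bound]=0; v [bound]=1
uses in reading order: z, w, u, v
typing: ill-typed: an application expects B -> B but receives B
summary: ordered ✗ · linear ✗ · affine ✗ · relevant ✗ · unrestricted ✗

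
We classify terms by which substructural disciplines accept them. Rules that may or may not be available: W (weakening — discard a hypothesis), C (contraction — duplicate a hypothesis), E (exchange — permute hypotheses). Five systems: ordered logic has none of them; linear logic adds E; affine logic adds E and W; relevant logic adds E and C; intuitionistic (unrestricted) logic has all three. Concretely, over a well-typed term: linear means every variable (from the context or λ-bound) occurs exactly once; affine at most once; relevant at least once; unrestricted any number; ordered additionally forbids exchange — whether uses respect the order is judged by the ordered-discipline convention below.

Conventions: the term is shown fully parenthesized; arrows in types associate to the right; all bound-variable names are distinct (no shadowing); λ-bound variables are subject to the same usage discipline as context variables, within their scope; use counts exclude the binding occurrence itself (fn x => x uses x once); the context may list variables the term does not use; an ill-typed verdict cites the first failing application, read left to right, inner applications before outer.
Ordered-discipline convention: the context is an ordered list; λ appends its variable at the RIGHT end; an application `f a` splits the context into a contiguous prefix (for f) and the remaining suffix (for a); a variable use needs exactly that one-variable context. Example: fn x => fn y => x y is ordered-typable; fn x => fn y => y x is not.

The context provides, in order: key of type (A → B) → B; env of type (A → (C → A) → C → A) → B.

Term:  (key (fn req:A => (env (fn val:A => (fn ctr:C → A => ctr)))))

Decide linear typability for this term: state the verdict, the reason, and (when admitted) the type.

no — req, val never used (weakening)
use counts: key: 1×, env: 1×, req (λ-bound): 0×, val (λ-bound): 0×, ctr (λ-bound): 1×
use order (left to right): key, env, ctr
typing: ✓ — B
across the five disciplines: ordered ✗; linear ✗; affine ✓; relevant ✗; unrestricted ✓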